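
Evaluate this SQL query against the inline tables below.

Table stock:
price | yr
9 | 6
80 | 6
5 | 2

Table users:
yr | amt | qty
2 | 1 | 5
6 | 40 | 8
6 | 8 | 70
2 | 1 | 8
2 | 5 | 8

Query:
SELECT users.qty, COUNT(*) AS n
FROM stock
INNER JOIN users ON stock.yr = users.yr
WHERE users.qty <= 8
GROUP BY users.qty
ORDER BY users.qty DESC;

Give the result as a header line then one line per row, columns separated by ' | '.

== RESULT ==
users.qty | n
8 | 4
5 | 1

Derivation:
After JOIN users (7 rows):
stock.price | stock.yr | users.yr | users.amt | users.qty
9 | 6 | 6 | 40 | 8
9 | 6 | 6 | 8 | 70
80 | 6 | 6 | 40 | 8
80 | 6 | 6 | 8 | 70
5 | 2 | 2 | 1 | 5
5 | 2 | 2 | 1 | 8
5 | 2 | 2 | 5 | 8
After WHERE (5 rows):
stock.price | stock.yr | users.yr | users.amt | users.qty
9 | 6 | 6 | 40 | 8
80 | 6 | 6 | 40 | 8
5 | 2 | 2 | 1 | 5
5 | 2 | 2 | 1 | 8
5 | 2 | 2 | 5 | 8
After GROUP BY (2 rows):
users.qty | n
8 | 4
5 | 1
After ORDER BY (2 rows):
users.qty | n
8 | 4
5 | 1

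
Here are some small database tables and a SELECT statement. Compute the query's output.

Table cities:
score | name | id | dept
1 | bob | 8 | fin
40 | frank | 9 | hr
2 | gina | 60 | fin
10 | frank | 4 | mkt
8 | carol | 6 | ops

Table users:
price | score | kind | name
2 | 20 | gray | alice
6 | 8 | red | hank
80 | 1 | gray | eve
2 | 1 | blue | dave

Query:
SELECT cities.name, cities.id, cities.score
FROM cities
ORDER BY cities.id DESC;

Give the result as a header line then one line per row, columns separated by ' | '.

After SELECT (5 rows):
cities.name | cities.id | cities.score
bob | 8 | 1
frank | 9 | 40
gina | 60 | 2
frank | 4 | 10
carol | 6 | 8
After ORDER BY (5 rows):
cities.name | cities.id | cities.score
gina | 60 | 2
frank | 9 | 40
bob | 8 | 1
carol | 6 | 8
frank | 4 | 10

== RESULT ==
cities.name | cities.id | cities.score
gina | 60 | 2
frank | 9 | 40
bob | 8 | 1
carol | 6 | 8
frank | 4 | 10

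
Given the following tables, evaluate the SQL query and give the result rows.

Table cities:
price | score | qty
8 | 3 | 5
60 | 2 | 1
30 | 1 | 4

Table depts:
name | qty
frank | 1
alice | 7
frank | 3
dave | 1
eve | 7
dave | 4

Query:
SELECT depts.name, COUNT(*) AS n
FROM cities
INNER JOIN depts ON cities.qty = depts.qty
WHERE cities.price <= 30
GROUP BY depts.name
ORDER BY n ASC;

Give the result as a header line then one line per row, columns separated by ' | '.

== RESULT ==
depts.name | n
dave | 1

Derivation:
After JOIN depts (3 rows):
cities.price | cities.score | cities.qty | depts.name | depts.qty
60 | 2 | 1 | frank | 1
60 | 2 | 1 | dave | 1
30 | 1 | 4 | dave | 4
After WHERE (1 rows):
cities.price | cities.score | cities.qty | depts.name | depts.qty
30 | 1 | 4 | dave | 4
After GROUP BY (1 rows):
depts.name | n
dave | 1
After ORDER BY (1 rows):
depts.name | n
dave | 1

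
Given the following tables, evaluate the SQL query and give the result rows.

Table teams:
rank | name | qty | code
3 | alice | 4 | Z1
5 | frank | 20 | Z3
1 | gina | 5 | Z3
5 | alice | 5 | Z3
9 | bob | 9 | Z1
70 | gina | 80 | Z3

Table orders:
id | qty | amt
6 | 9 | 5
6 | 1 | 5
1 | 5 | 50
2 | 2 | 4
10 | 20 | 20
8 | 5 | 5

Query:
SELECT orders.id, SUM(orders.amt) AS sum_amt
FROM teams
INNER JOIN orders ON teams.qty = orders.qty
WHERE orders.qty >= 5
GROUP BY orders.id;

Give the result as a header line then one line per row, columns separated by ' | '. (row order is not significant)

== RESULT ==
orders.id | sum_amt
10 | 20
1 | 100
8 | 10
6 | 5

Derivation:
After JOIN orders (6 rows):
teams.rank | teams.name | teams.qty | teams.code | orders.id | orders.qty | orders.amt
5 | frank | 20 | Z3 | 10 | 20 | 20
1 | gina | 5 | Z3 | 1 | 5 | 50
1 | gina | 5 | Z3 | 8 | 5 | 5
5 | alice | 5 | Z3 | 1 | 5 | 50
5 | alice | 5 | Z3 | 8 | 5 | 5
9 | bob | 9 | Z1 | 6 | 9 | 5
After WHERE (6 rows):
teams.rank | teams.name | teams.qty | teams.code | orders.id | orders.qty | orders.amt
5 | frank | 20 | Z3 | 10 | 20 | 20
1 | gina | 5 | Z3 | 1 | 5 | 50
1 | gina | 5 | Z3 | 8 | 5 | 5
5 | alice | 5 | Z3 | 1 | 5 | 50
5 | alice | 5 | Z3 | 8 | 5 | 5
9 | bob | 9 | Z1 | 6 | 9 | 5
After GROUP BY (4 rows):
orders.id | sum_amt
10 | 20
1 | 100
8 | 10
6 | 5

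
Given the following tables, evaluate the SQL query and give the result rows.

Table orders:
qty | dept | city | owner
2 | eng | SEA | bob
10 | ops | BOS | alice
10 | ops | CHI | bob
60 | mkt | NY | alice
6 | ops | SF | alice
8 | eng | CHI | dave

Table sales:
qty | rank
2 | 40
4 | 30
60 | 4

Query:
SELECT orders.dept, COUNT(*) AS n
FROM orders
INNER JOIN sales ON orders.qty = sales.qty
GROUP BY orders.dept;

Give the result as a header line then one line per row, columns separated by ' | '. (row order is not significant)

After JOIN sales (2 rows):
orders.qty | orders.dept | orders.city | orders.owner | sales.qty | sales.rank
2 | eng | SEA | bob | 2 | 40
60 | mkt | NY | alice | 60 | 4
After GROUP BY (2 rows):
orders.dept | n
eng | 1
mkt | 1

== RESULT ==
orders.dept | n
eng | 1
mkt | 1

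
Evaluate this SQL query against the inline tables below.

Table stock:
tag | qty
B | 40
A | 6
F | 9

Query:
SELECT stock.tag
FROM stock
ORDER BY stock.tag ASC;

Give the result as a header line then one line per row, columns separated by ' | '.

After SELECT (3 rows):
stock.tag
B
A
F
After ORDER BY (3 rows):
stock.tag
A
B
F

== RESULT ==
stock.tag
A
B
F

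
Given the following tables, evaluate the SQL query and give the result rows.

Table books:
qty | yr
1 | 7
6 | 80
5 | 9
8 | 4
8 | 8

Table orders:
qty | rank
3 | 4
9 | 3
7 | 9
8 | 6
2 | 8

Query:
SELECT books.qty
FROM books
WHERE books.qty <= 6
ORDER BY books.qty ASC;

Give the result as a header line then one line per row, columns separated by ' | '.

== RESULT ==
books.qty
1
5
6

Derivation:
After WHERE (3 rows):
books.qty | books.yr
1 | 7
6 | 80
5 | 9
After SELECT (3 rows):
books.qty
1
6
5
After ORDER BY (3 rows):
books.qty
1
5
6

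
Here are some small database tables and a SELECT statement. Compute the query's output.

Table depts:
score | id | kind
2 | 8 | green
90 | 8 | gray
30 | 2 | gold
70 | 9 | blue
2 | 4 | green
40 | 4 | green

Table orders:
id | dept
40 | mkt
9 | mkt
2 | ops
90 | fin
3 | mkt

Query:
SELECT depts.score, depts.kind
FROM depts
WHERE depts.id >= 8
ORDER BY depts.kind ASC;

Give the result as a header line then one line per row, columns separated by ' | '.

After WHERE (3 rows):
depts.score | depts.id | depts.kind
2 | 8 | green
90 | 8 | gray
70 | 9 | blue
After SELECT (3 rows):
depts.score | depts.kind
2 | green
90 | gray
70 | blue
After ORDER BY (3 rows):
depts.score | depts.kind
70 | blue
90 | gray
2 | green

== RESULT ==
depts.score | depts.kind
70 | blue
90 | gray
2 | green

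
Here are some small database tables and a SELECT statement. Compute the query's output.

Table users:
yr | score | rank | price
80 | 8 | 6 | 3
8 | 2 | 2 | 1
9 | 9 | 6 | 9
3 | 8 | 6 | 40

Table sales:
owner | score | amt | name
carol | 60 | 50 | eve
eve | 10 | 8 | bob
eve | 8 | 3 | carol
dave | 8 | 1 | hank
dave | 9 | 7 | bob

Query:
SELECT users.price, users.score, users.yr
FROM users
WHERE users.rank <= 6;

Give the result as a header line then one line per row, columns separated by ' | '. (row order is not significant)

After WHERE (4 rows):
users.yr | users.score | users.rank | users.price
80 | 8 | 6 | 3
8 | 2 | 2 | 1
9 | 9 | 6 | 9
3 | 8 | 6 | 40
After SELECT (4 rows):
users.price | users.score | users.yr
3 | 8 | 80
1 | 2 | 8
9 | 9 | 9
40 | 8 | 3

== RESULT ==
users.price | users.score | users.yr
3 | 8 | 80
1 | 2 | 8
9 | 9 | 9
40 | 8 | 3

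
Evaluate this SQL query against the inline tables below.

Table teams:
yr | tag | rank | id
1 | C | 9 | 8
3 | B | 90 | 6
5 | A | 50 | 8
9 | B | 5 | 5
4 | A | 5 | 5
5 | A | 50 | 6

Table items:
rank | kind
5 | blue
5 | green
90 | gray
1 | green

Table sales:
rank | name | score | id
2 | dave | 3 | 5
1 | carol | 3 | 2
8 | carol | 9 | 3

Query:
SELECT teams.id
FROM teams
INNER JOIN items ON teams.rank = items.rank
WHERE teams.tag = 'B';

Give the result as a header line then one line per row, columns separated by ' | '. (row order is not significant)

After JOIN items (5 rows):
teams.yr | teams.tag | teams.rank | teams.id | items.rank | items.kind
3 | B | 90 | 6 | 90 | gray
9 | B | 5 | 5 | 5 | blue
9 | B | 5 | 5 | 5 | green
4 | A | 5 | 5 | 5 | blue
4 | A | 5 | 5 | 5 | green
After WHERE (3 rows):
teams.yr | teams.tag | teams.rank | teams.id | items.rank | items.kind
3 | B | 90 | 6 | 90 | gray
9 | B | 5 | 5 | 5 | blue
9 | B | 5 | 5 | 5 | green
After SELECT (3 rows):
teams.id
6
5
5

== RESULT ==
teams.id
6
5
5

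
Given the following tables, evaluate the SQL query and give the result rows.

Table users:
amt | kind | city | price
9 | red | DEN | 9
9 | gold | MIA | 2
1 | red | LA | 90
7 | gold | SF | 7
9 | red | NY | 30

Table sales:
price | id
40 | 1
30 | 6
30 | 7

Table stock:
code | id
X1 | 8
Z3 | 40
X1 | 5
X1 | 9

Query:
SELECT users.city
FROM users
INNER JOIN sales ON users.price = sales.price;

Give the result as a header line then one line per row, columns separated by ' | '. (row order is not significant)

After JOIN sales (2 rows):
users.amt | users.kind | users.city | users.price | sales.price | sales.id
9 | red | NY | 30 | 30 | 6
9 | red | NY | 30 | 30 | 7
After SELECT (2 rows):
users.city
NY
NY

== RESULT ==
users.city
NY
NY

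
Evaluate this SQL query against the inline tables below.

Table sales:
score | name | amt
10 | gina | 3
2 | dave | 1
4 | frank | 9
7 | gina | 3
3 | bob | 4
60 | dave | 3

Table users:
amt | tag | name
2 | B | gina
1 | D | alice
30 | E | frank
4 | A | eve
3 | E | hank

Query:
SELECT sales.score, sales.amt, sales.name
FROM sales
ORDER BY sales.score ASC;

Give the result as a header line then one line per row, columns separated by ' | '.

After SELECT (6 rows):
sales.score | sales.amt | sales.name
10 | 3 | gina
2 | 1 | dave
4 | 9 | frank
7 | 3 | gina
3 | 4 | bob
60 | 3 | dave
After ORDER BY (6 rows):
sales.score | sales.amt | sales.name
2 | 1 | dave
3 | 4 | bob
4 | 9 | frank
7 | 3 | gina
10 | 3 | gina
60 | 3 | dave

== RESULT ==
sales.score | sales.amt | sales.name
2 | 1 | dave
3 | 4 | bob
4 | 9 | frank
7 | 3 | gina
10 | 3 | gina
60 | 3 | dave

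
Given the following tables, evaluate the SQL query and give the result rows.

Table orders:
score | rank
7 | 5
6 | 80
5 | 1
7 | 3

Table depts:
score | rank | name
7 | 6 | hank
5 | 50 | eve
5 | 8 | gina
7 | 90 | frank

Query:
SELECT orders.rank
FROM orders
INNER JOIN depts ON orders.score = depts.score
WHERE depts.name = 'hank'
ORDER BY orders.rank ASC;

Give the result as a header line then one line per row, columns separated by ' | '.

== RESULT ==
orders.rank
3
5

Derivation:
After JOIN depts (6 rows):
orders.score | orders.rank | depts.score | depts.rank | depts.name
7 | 5 | 7 | 6 | hank
7 | 5 | 7 | 90 | frank
5 | 1 | 5 | 50 | eve
5 | 1 | 5 | 8 | gina
7 | 3 | 7 | 6 | hank
7 | 3 | 7 | 90 | frank
After WHERE (2 rows):
orders.score | orders.rank | depts.score | depts.rank | depts.name
7 | 5 | 7 | 6 | hank
7 | 3 | 7 | 6 | hank
After SELECT (2 rows):
orders.rank
5
3
After ORDER BY (2 rows):
orders.rank
3
5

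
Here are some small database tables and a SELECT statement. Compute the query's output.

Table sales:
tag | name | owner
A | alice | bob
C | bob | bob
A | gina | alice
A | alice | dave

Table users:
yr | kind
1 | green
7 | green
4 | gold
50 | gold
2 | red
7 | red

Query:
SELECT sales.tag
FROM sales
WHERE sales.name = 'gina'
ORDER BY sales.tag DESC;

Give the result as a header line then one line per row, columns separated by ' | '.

== RESULT ==
sales.tag
A

Derivation:
After WHERE (1 rows):
sales.tag | sales.name | sales.owner
A | gina | alice
After SELECT (1 rows):
sales.tag
A
After ORDER BY (1 rows):
sales.tag
A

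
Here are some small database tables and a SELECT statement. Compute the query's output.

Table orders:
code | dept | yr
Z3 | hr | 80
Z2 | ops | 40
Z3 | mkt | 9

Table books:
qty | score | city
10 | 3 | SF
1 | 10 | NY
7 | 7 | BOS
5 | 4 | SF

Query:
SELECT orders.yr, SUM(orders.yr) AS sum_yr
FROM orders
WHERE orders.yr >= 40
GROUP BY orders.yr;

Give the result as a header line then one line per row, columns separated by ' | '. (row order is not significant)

After WHERE (2 rows):
orders.code | orders.dept | orders.yr
Z3 | hr | 80
Z2 | ops | 40
After GROUP BY (2 rows):
orders.yr | sum_yr
80 | 80
40 | 40

== RESULT ==
orders.yr | sum_yr
80 | 80
40 | 40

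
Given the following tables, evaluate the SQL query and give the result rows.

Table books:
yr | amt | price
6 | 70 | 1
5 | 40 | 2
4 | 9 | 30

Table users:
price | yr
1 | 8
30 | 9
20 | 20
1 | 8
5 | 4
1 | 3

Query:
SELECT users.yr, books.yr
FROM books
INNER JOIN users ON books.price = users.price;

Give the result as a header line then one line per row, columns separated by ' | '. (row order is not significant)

== RESULT ==
users.yr | books.yr
8 | 6
8 | 6
3 | 6
9 | 4

Derivation:
After JOIN users (4 rows):
books.yr | books.amt | books.price | users.price | users.yr
6 | 70 | 1 | 1 | 8
6 | 70 | 1 | 1 | 8
6 | 70 | 1 | 1 | 3
4 | 9 | 30 | 30 | 9
After SELECT (4 rows):
users.yr | books.yr
8 | 6
8 | 6
3 | 6
9 | 4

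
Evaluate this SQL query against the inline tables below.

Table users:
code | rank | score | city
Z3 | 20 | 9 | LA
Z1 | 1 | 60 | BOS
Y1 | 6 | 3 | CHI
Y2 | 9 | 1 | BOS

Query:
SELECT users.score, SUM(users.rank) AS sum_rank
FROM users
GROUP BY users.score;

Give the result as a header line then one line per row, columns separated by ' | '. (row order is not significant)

== RESULT ==
users.score | sum_rank
9 | 20
60 | 1
3 | 6
1 | 9

Derivation:
After GROUP BY (4 rows):
users.score | sum_rank
9 | 20
60 | 1
3 | 6
1 | 9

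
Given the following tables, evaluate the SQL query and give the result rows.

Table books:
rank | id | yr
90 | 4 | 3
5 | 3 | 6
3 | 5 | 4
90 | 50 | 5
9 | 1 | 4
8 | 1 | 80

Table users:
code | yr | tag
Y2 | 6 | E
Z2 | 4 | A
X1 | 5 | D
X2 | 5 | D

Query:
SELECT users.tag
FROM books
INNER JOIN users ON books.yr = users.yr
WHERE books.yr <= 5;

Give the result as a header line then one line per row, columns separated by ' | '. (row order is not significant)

After JOIN users (5 rows):
books.rank | books.id | books.yr | users.code | users.yr | users.tag
5 | 3 | 6 | Y2 | 6 | E
3 | 5 | 4 | Z2 | 4 | A
90 | 50 | 5 | X1 | 5 | D
90 | 50 | 5 | X2 | 5 | D
9 | 1 | 4 | Z2 | 4 | A
After WHERE (4 rows):
books.rank | books.id | books.yr | users.code | users.yr | users.tag
3 | 5 | 4 | Z2 | 4 | A
90 | 50 | 5 | X1 | 5 | D
90 | 50 | 5 | X2 | 5 | D
9 | 1 | 4 | Z2 | 4 | A
After SELECT (4 rows):
users.tag
A
D
D
A

== RESULT ==
users.tag
A
D
D
A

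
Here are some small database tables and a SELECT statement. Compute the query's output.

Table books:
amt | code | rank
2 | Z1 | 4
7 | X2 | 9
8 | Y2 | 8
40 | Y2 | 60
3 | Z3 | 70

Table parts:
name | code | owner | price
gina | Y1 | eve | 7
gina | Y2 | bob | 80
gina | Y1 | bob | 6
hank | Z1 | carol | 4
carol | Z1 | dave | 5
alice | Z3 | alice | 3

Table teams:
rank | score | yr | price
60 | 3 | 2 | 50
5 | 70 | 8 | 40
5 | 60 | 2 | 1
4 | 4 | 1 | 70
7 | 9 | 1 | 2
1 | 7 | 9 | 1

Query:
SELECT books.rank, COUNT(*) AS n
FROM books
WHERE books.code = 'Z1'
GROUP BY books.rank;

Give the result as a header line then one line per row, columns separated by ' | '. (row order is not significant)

== RESULT ==
books.rank | n
4 | 1

Derivation:
After WHERE (1 rows):
books.amt | books.code | books.rank
2 | Z1 | 4
After GROUP BY (1 rows):
books.rank | n
4 | 1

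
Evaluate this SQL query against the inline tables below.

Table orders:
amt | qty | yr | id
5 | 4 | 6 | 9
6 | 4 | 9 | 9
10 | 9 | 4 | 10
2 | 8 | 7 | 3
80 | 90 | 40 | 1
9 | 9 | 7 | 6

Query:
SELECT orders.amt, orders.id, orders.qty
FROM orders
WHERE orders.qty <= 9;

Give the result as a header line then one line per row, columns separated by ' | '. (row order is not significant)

After WHERE (5 rows):
orders.amt | orders.qty | orders.yr | orders.id
5 | 4 | 6 | 9
6 | 4 | 9 | 9
10 | 9 | 4 | 10
2 | 8 | 7 | 3
9 | 9 | 7 | 6
After SELECT (5 rows):
orders.amt | orders.id | orders.qty
5 | 9 | 4
6 | 9 | 4
10 | 10 | 9
2 | 3 | 8
9 | 6 | 9

== RESULT ==
orders.amt | orders.id | orders.qty
5 | 9 | 4
6 | 9 | 4
10 | 10 | 9
2 | 3 | 8
9 | 6 | 9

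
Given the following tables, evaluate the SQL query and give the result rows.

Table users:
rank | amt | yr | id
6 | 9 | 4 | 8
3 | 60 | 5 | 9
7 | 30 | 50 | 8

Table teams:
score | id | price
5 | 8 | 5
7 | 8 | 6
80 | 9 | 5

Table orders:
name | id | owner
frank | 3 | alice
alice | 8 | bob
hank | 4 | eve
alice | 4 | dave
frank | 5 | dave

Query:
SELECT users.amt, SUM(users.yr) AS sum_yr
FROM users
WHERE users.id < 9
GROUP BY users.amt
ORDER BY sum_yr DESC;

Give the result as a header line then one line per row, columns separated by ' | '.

After WHERE (2 rows):
users.rank | users.amt | users.yr | users.id
6 | 9 | 4 | 8
7 | 30 | 50 | 8
After GROUP BY (2 rows):
users.amt | sum_yr
9 | 4
30 | 50
After ORDER BY (2 rows):
users.amt | sum_yr
30 | 50
9 | 4

== RESULT ==
users.amt | sum_yr
30 | 50
9 | 4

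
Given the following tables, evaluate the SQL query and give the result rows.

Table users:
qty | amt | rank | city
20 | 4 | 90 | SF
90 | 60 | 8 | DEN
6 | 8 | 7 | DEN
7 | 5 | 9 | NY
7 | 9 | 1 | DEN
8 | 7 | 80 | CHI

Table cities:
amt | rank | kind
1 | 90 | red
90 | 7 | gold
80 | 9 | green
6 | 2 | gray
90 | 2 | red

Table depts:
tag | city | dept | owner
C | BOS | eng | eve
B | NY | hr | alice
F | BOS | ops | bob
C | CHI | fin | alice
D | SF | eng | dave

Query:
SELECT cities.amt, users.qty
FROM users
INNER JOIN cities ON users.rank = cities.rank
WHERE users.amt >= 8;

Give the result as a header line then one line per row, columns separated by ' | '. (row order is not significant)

== RESULT ==
cities.amt | users.qty
90 | 6

Derivation:
After JOIN cities (3 rows):
users.qty | users.amt | users.rank | users.city | cities.amt | cities.rank | cities.kind
20 | 4 | 90 | SF | 1 | 90 | red
6 | 8 | 7 | DEN | 90 | 7 | gold
7 | 5 | 9 | NY | 80 | 9 | green
After WHERE (1 rows):
users.qty | users.amt | users.rank | users.city | cities.amt | cities.rank | cities.kind
6 | 8 | 7 | DEN | 90 | 7 | gold
After SELECT (1 rows):
cities.amt | users.qty
90 | 6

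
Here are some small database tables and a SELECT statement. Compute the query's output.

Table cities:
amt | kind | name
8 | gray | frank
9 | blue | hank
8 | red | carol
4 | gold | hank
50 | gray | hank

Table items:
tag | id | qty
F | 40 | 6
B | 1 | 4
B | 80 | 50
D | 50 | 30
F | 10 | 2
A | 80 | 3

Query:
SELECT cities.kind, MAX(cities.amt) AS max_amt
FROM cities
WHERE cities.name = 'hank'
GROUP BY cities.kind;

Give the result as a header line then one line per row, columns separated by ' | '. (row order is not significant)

After WHERE (3 rows):
cities.amt | cities.kind | cities.name
9 | blue | hank
4 | gold | hank
50 | gray | hank
After GROUP BY (3 rows):
cities.kind | max_amt
blue | 9
gold | 4
gray | 50

== RESULT ==
cities.kind | max_amt
blue | 9
gold | 4
gray | 50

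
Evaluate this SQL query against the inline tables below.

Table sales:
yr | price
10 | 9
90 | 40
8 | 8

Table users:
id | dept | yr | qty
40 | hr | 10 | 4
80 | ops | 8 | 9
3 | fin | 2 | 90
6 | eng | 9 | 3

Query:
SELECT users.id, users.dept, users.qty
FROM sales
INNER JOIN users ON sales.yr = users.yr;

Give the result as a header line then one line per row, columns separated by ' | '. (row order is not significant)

After JOIN users (2 rows):
sales.yr | sales.price | users.id | users.dept | users.yr | users.qty
10 | 9 | 40 | hr | 10 | 4
8 | 8 | 80 | ops | 8 | 9
After SELECT (2 rows):
users.id | users.dept | users.qty
40 | hr | 4
80 | ops | 9

== RESULT ==
users.id | users.dept | users.qty
40 | hr | 4
80 | ops | 9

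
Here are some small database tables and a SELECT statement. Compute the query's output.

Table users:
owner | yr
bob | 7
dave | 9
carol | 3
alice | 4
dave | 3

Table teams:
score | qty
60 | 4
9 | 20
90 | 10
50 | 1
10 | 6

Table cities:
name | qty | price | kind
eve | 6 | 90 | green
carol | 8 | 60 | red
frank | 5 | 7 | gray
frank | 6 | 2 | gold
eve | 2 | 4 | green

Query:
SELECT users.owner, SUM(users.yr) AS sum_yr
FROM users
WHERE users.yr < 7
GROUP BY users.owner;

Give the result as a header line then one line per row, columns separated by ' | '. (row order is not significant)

After WHERE (3 rows):
users.owner | users.yr
carol | 3
alice | 4
dave | 3
After GROUP BY (3 rows):
users.owner | sum_yr
carol | 3
alice | 4
dave | 3

== RESULT ==
users.owner | sum_yr
carol | 3
alice | 4
dave | 3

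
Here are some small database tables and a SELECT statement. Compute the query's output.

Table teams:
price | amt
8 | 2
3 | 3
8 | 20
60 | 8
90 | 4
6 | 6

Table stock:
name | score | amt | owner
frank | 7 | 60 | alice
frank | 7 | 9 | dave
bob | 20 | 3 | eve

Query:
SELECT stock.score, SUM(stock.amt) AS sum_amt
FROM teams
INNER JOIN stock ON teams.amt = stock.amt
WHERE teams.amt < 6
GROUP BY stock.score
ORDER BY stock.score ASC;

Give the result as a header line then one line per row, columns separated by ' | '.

After JOIN stock (1 rows):
teams.price | teams.amt | stock.name | stock.score | stock.amt | stock.owner
3 | 3 | bob | 20 | 3 | eve
After WHERE (1 rows):
teams.price | teams.amt | stock.name | stock.score | stock.amt | stock.owner
3 | 3 | bob | 20 | 3 | eve
After GROUP BY (1 rows):
stock.score | sum_amt
20 | 3
After ORDER BY (1 rows):
stock.score | sum_amt
20 | 3

== RESULT ==
stock.score | sum_amt
20 | 3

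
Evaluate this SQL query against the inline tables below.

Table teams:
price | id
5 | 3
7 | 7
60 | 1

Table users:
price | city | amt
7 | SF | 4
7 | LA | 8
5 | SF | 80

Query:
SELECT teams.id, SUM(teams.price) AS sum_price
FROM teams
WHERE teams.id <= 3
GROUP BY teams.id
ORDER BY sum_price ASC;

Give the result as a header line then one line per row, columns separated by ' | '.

== RESULT ==
teams.id | sum_price
3 | 5
1 | 60

Derivation:
After WHERE (2 rows):
teams.price | teams.id
5 | 3
60 | 1
After GROUP BY (2 rows):
teams.id | sum_price
3 | 5
1 | 60
After ORDER BY (2 rows):
teams.id | sum_price
3 | 5
1 | 60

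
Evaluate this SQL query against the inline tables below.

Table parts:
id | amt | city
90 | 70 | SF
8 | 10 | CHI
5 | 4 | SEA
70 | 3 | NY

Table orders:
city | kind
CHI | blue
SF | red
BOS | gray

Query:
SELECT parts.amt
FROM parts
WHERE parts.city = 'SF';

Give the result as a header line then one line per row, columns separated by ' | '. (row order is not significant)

== RESULT ==
parts.amt
70

Derivation:
After WHERE (1 rows):
parts.id | parts.amt | parts.city
90 | 70 | SF
After SELECT (1 rows):
parts.amt
70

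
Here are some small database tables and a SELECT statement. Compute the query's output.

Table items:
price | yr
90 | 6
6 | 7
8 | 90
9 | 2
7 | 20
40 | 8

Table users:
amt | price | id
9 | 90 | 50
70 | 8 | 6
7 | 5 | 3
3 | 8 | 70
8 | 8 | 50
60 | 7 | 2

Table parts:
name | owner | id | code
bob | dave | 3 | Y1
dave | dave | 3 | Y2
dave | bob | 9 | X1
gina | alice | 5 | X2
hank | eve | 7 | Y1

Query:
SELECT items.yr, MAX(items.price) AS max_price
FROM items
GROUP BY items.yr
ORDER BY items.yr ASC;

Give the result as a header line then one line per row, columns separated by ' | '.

== RESULT ==
items.yr | max_price
2 | 9
6 | 90
7 | 6
8 | 40
20 | 7
90 | 8

Derivation:
After GROUP BY (6 rows):
items.yr | max_price
6 | 90
7 | 6
90 | 8
2 | 9
20 | 7
8 | 40
After ORDER BY (6 rows):
items.yr | max_price
2 | 9
6 | 90
7 | 6
8 | 40
20 | 7
90 | 8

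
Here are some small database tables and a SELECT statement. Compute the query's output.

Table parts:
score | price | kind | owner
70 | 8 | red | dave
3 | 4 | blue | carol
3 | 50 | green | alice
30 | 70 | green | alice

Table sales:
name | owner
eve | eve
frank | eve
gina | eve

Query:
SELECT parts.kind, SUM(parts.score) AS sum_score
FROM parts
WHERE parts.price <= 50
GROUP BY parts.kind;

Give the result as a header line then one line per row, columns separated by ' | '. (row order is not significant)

After WHERE (3 rows):
parts.score | parts.price | parts.kind | parts.owner
70 | 8 | red | dave
3 | 4 | blue | carol
3 | 50 | green | alice
After GROUP BY (3 rows):
parts.kind | sum_score
red | 70
blue | 3
green | 3

== RESULT ==
parts.kind | sum_score
red | 70
blue | 3
green | 3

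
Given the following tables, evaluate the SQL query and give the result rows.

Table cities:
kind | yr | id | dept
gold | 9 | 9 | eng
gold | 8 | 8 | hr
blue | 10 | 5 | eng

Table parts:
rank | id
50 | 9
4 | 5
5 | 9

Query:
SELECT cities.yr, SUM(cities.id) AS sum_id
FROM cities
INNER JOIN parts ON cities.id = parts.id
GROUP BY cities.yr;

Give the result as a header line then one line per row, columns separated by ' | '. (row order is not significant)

== RESULT ==
cities.yr | sum_id
9 | 18
10 | 5

Derivation:
After JOIN parts (3 rows):
cities.kind | cities.yr | cities.id | cities.dept | parts.rank | parts.id
gold | 9 | 9 | eng | 50 | 9
gold | 9 | 9 | eng | 5 | 9
blue | 10 | 5 | eng | 4 | 5
After GROUP BY (2 rows):
cities.yr | sum_id
9 | 18
10 | 5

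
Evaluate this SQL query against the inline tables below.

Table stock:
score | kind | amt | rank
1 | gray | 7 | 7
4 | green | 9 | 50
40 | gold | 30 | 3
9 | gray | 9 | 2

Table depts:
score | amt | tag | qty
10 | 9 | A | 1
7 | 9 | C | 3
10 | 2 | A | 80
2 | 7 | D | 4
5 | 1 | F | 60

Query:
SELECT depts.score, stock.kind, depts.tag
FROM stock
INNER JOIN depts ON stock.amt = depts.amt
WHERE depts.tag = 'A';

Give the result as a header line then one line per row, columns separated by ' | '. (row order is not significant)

After JOIN depts (5 rows):
stock.score | stock.kind | stock.amt | stock.rank | depts.score | depts.amt | depts.tag | depts.qty
1 | gray | 7 | 7 | 2 | 7 | D | 4
4 | green | 9 | 50 | 10 | 9 | A | 1
4 | green | 9 | 50 | 7 | 9 | C | 3
9 | gray | 9 | 2 | 10 | 9 | A | 1
9 | gray | 9 | 2 | 7 | 9 | C | 3
After WHERE (2 rows):
stock.score | stock.kind | stock.amt | stock.rank | depts.score | depts.amt | depts.tag | depts.qty
4 | green | 9 | 50 | 10 | 9 | A | 1
9 | gray | 9 | 2 | 10 | 9 | A | 1
After SELECT (2 rows):
depts.score | stock.kind | depts.tag
10 | green | A
10 | gray | A

== RESULT ==
depts.score | stock.kind | depts.tag
10 | green | A
10 | gray | A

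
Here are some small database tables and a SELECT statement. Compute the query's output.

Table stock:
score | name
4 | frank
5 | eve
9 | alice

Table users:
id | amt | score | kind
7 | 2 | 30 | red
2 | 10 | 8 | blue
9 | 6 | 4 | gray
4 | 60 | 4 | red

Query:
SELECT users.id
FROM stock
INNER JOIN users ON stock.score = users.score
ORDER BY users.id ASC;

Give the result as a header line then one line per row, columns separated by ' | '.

== RESULT ==
users.id
4
9

Derivation:
After JOIN users (2 rows):
stock.score | stock.name | users.id | users.amt | users.score | users.kind
4 | frank | 9 | 6 | 4 | gray
4 | frank | 4 | 60 | 4 | red
After SELECT (2 rows):
users.id
9
4
After ORDER BY (2 rows):
users.id
4
9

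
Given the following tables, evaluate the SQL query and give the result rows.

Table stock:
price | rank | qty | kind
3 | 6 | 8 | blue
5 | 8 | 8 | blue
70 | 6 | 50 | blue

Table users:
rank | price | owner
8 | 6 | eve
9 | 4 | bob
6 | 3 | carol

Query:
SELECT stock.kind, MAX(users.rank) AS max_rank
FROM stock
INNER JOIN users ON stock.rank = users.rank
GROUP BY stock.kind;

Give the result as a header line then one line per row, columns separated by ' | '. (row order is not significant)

== RESULT ==
stock.kind | max_rank
blue | 8

Derivation:
After JOIN users (3 rows):
stock.price | stock.rank | stock.qty | stock.kind | users.rank | users.price | users.owner
3 | 6 | 8 | blue | 6 | 3 | carol
5 | 8 | 8 | blue | 8 | 6 | eve
70 | 6 | 50 | blue | 6 | 3 | carol
After GROUP BY (1 rows):
stock.kind | max_rank
blue | 8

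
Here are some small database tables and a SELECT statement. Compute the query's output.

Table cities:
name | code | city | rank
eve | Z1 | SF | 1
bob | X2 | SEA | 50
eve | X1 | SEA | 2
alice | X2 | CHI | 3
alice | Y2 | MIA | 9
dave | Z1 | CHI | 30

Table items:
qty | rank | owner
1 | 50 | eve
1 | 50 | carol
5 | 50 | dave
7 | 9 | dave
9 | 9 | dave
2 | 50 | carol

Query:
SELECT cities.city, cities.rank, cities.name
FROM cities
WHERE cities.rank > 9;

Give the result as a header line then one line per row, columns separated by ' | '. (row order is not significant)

After WHERE (2 rows):
cities.name | cities.code | cities.city | cities.rank
bob | X2 | SEA | 50
dave | Z1 | CHI | 30
After SELECT (2 rows):
cities.city | cities.rank | cities.name
SEA | 50 | bob
CHI | 30 | dave

== RESULT ==
cities.city | cities.rank | cities.name
SEA | 50 | bob
CHI | 30 | dave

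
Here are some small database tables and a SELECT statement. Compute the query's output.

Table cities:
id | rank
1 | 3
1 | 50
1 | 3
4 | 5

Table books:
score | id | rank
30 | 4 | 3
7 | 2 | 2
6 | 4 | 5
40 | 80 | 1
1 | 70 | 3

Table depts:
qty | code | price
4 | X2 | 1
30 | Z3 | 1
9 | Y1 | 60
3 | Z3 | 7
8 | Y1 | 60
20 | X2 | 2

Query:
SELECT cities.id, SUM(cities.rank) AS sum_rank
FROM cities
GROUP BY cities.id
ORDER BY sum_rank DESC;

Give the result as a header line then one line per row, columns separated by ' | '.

After GROUP BY (2 rows):
cities.id | sum_rank
1 | 56
4 | 5
After ORDER BY (2 rows):
cities.id | sum_rank
1 | 56
4 | 5

== RESULT ==
cities.id | sum_rank
1 | 56
4 | 5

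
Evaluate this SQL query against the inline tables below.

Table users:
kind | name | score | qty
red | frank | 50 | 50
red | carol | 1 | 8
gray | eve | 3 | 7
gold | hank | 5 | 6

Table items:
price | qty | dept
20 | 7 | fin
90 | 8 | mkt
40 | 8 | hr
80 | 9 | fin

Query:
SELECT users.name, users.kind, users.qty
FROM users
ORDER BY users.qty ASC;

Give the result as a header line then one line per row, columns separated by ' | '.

== RESULT ==
users.name | users.kind | users.qty
hank | gold | 6
eve | gray | 7
carol | red | 8
frank | red | 50

Derivation:
After SELECT (4 rows):
users.name | users.kind | users.qty
frank | red | 50
carol | red | 8
eve | gray | 7
hank | gold | 6
After ORDER BY (4 rows):
users.name | users.kind | users.qty
hank | gold | 6
eve | gray | 7
carol | red | 8
frank | red | 50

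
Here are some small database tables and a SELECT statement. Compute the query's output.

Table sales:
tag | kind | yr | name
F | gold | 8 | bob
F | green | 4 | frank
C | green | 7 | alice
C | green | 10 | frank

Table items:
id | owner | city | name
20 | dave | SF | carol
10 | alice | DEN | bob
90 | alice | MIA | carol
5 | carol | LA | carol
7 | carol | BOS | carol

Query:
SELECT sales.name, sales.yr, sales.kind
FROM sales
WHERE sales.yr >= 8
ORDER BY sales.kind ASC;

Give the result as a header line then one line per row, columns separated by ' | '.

== RESULT ==
sales.name | sales.yr | sales.kind
bob | 8 | gold
frank | 10 | green

Derivation:
After WHERE (2 rows):
sales.tag | sales.kind | sales.yr | sales.name
F | gold | 8 | bob
C | green | 10 | frank
After SELECT (2 rows):
sales.name | sales.yr | sales.kind
bob | 8 | gold
frank | 10 | green
After ORDER BY (2 rows):
sales.name | sales.yr | sales.kind
bob | 8 | gold
frank | 10 | green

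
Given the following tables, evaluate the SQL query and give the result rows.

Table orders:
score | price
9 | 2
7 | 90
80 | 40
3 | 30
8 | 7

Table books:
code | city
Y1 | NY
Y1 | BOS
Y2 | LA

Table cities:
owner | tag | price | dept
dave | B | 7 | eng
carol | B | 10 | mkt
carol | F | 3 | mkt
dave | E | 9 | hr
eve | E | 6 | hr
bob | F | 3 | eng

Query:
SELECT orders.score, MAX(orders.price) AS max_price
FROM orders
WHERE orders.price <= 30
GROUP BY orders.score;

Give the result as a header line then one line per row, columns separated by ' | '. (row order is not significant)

After WHERE (3 rows):
orders.score | orders.price
9 | 2
3 | 30
8 | 7
After GROUP BY (3 rows):
orders.score | max_price
9 | 2
3 | 30
8 | 7

== RESULT ==
orders.score | max_price
9 | 2
3 | 30
8 | 7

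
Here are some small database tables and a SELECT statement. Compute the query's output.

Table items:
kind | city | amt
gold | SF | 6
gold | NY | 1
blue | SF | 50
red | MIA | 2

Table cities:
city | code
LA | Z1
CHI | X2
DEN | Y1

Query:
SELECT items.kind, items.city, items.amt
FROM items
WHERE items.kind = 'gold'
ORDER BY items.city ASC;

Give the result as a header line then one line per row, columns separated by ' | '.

== RESULT ==
items.kind | items.city | items.amt
gold | NY | 1
gold | SF | 6

Derivation:
After WHERE (2 rows):
items.kind | items.city | items.amt
gold | SF | 6
gold | NY | 1
After SELECT (2 rows):
items.kind | items.city | items.amt
gold | SF | 6
gold | NY | 1
After ORDER BY (2 rows):
items.kind | items.city | items.amt
gold | NY | 1
gold | SF | 6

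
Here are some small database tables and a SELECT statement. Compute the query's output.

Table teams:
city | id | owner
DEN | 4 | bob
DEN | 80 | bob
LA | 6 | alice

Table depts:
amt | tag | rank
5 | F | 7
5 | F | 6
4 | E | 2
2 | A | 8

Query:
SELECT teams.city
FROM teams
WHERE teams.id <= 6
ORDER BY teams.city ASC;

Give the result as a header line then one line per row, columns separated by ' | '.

After WHERE (2 rows):
teams.city | teams.id | teams.owner
DEN | 4 | bob
LA | 6 | alice
After SELECT (2 rows):
teams.city
DEN
LA
After ORDER BY (2 rows):
teams.city
DEN
LA

== RESULT ==
teams.city
DEN
LA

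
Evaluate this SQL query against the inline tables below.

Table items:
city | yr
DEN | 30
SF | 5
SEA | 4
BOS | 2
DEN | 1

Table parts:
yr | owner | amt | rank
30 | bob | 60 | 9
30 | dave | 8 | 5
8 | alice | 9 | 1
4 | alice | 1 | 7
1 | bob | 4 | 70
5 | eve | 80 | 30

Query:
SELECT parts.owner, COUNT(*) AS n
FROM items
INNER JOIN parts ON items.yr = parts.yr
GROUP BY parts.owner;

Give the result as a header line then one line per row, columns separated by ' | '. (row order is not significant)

After JOIN parts (5 rows):
items.city | items.yr | parts.yr | parts.owner | parts.amt | parts.rank
DEN | 30 | 30 | bob | 60 | 9
DEN | 30 | 30 | dave | 8 | 5
SF | 5 | 5 | eve | 80 | 30
SEA | 4 | 4 | alice | 1 | 7
DEN | 1 | 1 | bob | 4 | 70
After GROUP BY (4 rows):
parts.owner | n
bob | 2
dave | 1
eve | 1
alice | 1

== RESULT ==
parts.owner | n
bob | 2
dave | 1
eve | 1
alice | 1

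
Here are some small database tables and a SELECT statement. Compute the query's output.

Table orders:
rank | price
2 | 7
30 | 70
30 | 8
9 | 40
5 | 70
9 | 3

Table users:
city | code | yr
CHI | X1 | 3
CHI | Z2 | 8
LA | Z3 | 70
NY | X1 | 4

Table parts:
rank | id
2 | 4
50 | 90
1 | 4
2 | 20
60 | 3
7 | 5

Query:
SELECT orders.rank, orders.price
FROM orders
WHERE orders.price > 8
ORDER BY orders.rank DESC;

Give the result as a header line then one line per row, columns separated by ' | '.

After WHERE (3 rows):
orders.rank | orders.price
30 | 70
9 | 40
5 | 70
After SELECT (3 rows):
orders.rank | orders.price
30 | 70
9 | 40
5 | 70
After ORDER BY (3 rows):
orders.rank | orders.price
30 | 70
9 | 40
5 | 70

== RESULT ==
orders.rank | orders.price
30 | 70
9 | 40
5 | 70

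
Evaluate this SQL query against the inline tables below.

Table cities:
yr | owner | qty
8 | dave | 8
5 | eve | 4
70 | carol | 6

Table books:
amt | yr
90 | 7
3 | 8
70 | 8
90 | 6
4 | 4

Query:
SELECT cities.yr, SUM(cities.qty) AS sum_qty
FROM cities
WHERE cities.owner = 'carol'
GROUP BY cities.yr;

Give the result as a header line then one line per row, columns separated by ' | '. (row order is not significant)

After WHERE (1 rows):
cities.yr | cities.owner | cities.qty
70 | carol | 6
After GROUP BY (1 rows):
cities.yr | sum_qty
70 | 6

== RESULT ==
cities.yr | sum_qty
70 | 6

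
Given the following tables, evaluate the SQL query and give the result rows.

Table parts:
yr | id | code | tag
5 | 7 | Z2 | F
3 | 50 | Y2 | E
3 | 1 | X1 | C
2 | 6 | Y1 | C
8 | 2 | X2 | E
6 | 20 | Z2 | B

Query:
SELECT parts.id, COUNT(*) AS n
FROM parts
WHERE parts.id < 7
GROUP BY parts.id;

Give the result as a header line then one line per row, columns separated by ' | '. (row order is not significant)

After WHERE (3 rows):
parts.yr | parts.id | parts.code | parts.tag
3 | 1 | X1 | C
2 | 6 | Y1 | C
8 | 2 | X2 | E
After GROUP BY (3 rows):
parts.id | n
1 | 1
6 | 1
2 | 1

== RESULT ==
parts.id | n
1 | 1
6 | 1
2 | 1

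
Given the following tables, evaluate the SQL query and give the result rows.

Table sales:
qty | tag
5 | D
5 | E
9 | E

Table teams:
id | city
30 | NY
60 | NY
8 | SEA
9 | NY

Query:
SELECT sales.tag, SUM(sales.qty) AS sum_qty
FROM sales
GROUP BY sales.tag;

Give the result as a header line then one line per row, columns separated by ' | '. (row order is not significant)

After GROUP BY (2 rows):
sales.tag | sum_qty
D | 5
E | 14

== RESULT ==
sales.tag | sum_qty
D | 5
E | 14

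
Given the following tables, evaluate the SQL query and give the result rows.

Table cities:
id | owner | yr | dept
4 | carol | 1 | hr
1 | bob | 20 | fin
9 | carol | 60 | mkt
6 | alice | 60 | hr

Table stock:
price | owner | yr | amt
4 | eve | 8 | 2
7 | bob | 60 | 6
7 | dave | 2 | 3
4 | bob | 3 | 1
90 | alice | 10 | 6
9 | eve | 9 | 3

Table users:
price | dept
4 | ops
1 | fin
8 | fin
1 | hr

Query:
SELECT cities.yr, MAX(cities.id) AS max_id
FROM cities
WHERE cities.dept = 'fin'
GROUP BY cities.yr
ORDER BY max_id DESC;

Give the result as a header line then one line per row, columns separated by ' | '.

== RESULT ==
cities.yr | max_id
20 | 1

Derivation:
After WHERE (1 rows):
cities.id | cities.owner | cities.yr | cities.dept
1 | bob | 20 | fin
After GROUP BY (1 rows):
cities.yr | max_id
20 | 1
After ORDER BY (1 rows):
cities.yr | max_id
20 | 1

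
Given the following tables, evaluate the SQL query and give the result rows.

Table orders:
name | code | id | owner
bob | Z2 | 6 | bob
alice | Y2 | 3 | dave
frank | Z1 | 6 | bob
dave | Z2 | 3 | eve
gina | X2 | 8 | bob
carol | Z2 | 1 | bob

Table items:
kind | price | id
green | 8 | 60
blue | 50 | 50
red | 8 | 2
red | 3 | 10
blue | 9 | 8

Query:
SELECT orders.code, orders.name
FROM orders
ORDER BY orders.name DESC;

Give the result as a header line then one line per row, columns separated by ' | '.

After SELECT (6 rows):
orders.code | orders.name
Z2 | bob
Y2 | alice
Z1 | frank
Z2 | dave
X2 | gina
Z2 | carol
After ORDER BY (6 rows):
orders.code | orders.name
X2 | gina
Z1 | frank
Z2 | dave
Z2 | carol
Z2 | bob
Y2 | alice

== RESULT ==
orders.code | orders.name
X2 | gina
Z1 | frank
Z2 | dave
Z2 | carol
Z2 | bob
Y2 | alice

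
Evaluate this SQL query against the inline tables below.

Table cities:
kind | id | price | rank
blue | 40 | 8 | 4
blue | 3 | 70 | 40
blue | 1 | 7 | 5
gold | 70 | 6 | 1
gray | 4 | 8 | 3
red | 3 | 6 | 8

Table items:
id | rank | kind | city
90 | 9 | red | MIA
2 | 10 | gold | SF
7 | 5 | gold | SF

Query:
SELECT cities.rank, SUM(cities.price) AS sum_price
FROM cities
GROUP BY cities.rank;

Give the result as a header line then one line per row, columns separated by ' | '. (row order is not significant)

== RESULT ==
cities.rank | sum_price
4 | 8
40 | 70
5 | 7
1 | 6
3 | 8
8 | 6

Derivation:
After GROUP BY (6 rows):
cities.rank | sum_price
4 | 8
40 | 70
5 | 7
1 | 6
3 | 8
8 | 6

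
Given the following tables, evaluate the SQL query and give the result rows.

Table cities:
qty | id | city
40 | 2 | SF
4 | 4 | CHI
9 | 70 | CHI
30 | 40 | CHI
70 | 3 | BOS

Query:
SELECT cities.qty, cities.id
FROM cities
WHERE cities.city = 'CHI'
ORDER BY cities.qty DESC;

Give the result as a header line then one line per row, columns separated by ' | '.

== RESULT ==
cities.qty | cities.id
30 | 40
9 | 70
4 | 4

Derivation:
After WHERE (3 rows):
cities.qty | cities.id | cities.city
4 | 4 | CHI
9 | 70 | CHI
30 | 40 | CHI
After SELECT (3 rows):
cities.qty | cities.id
4 | 4
9 | 70
30 | 40
After ORDER BY (3 rows):
cities.qty | cities.id
30 | 40
9 | 70
4 | 4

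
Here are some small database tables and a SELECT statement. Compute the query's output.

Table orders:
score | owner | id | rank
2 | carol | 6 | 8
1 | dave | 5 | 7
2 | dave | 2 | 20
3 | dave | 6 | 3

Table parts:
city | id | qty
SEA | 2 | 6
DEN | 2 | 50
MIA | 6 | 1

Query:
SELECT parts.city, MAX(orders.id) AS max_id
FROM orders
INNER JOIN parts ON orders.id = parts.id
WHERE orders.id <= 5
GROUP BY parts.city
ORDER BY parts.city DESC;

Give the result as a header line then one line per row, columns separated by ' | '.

After JOIN parts (4 rows):
orders.score | orders.owner | orders.id | orders.rank | parts.city | parts.id | parts.qty
2 | carol | 6 | 8 | MIA | 6 | 1
2 | dave | 2 | 20 | SEA | 2 | 6
2 | dave | 2 | 20 | DEN | 2 | 50
3 | dave | 6 | 3 | MIA | 6 | 1
After WHERE (2 rows):
orders.score | orders.owner | orders.id | orders.rank | parts.city | parts.id | parts.qty
2 | dave | 2 | 20 | SEA | 2 | 6
2 | dave | 2 | 20 | DEN | 2 | 50
After GROUP BY (2 rows):
parts.city | max_id
SEA | 2
DEN | 2
After ORDER BY (2 rows):
parts.city | max_id
SEA | 2
DEN | 2

== RESULT ==
parts.city | max_id
SEA | 2
DEN | 2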